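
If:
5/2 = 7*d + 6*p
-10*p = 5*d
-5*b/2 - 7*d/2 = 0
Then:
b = -7/8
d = 5/8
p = -5/16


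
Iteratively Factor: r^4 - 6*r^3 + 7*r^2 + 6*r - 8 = (r - 2)*(r^3 - 4*r^2 - r + 4) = (r - 4)*(r - 2)*(r^2 - 1) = (r - 4)*(r - 2)*(r + 1)*(r - 1)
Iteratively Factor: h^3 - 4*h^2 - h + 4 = (h - 4)*(h^2 - 1) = (h - 4)*(h + 1)*(h - 1)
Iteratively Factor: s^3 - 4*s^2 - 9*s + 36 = (s + 3)*(s^2 - 7*s + 12) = (s - 4)*(s + 3)*(s - 3)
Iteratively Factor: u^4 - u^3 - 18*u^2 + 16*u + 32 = (u + 4)*(u^3 - 5*u^2 + 2*u + 8) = (u - 4)*(u + 4)*(u^2 - u - 2) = (u - 4)*(u - 2)*(u + 4)*(u + 1)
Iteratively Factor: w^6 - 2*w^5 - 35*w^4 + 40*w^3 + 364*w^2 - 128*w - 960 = (w + 4)*(w^5 - 6*w^4 - 11*w^3 + 84*w^2 + 28*w - 240) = (w - 5)*(w + 4)*(w^4 - w^3 - 16*w^2 + 4*w + 48) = (w - 5)*(w - 4)*(w + 4)*(w^3 + 3*w^2 - 4*w - 12) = (w - 5)*(w - 4)*(w + 2)*(w + 4)*(w^2 + w - 6) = (w - 5)*(w - 4)*(w + 2)*(w + 3)*(w + 4)*(w - 2)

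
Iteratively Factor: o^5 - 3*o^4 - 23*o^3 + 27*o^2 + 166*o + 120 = (o - 5)*(o^4 + 2*o^3 - 13*o^2 - 38*o - 24) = (o - 5)*(o - 4)*(o^3 + 6*o^2 + 11*o + 6) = (o - 5)*(o - 4)*(o + 2)*(o^2 + 4*o + 3) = (o - 5)*(o - 4)*(o + 1)*(o + 2)*(o + 3)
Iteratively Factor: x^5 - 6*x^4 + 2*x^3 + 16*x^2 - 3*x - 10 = (x + 1)*(x^4 - 7*x^3 + 9*x^2 + 7*x - 10) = (x - 1)*(x + 1)*(x^3 - 6*x^2 + 3*x + 10) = (x - 1)*(x + 1)^2*(x^2 - 7*x + 10) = (x - 2)*(x - 1)*(x + 1)^2*(x - 5)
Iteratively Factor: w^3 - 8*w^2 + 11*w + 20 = (w + 1)*(w^2 - 9*w + 20) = (w - 5)*(w + 1)*(w - 4)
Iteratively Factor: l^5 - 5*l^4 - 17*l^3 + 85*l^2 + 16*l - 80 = (l + 4)*(l^4 - 9*l^3 + 19*l^2 + 9*l - 20) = (l - 4)*(l + 4)*(l^3 - 5*l^2 - l + 5) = (l - 4)*(l - 1)*(l + 4)*(l^2 - 4*l - 5) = (l - 4)*(l - 1)*(l + 1)*(l + 4)*(l - 5)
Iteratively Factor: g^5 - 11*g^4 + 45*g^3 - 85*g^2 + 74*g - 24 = (g - 3)*(g^4 - 8*g^3 + 21*g^2 - 22*g + 8) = (g - 4)*(g - 3)*(g^3 - 4*g^2 + 5*g - 2) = (g - 4)*(g - 3)*(g - 1)*(g^2 - 3*g + 2) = (g - 4)*(g - 3)*(g - 1)^2*(g - 2)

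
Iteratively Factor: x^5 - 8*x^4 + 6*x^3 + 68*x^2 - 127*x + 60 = (x - 4)*(x^4 - 4*x^3 - 10*x^2 + 28*x - 15) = (x - 4)*(x + 3)*(x^3 - 7*x^2 + 11*x - 5) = (x - 4)*(x - 1)*(x + 3)*(x^2 - 6*x + 5) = (x - 4)*(x - 1)^2*(x + 3)*(x - 5)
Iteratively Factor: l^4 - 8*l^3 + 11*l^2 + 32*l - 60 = (l + 2)*(l^3 - 10*l^2 + 31*l - 30) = (l - 3)*(l + 2)*(l^2 - 7*l + 10) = (l - 5)*(l - 3)*(l + 2)*(l - 2)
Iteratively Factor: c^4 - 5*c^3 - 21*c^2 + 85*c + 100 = (c - 5)*(c^3 - 21*c - 20) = (c - 5)*(c + 4)*(c^2 - 4*c - 5) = (c - 5)*(c + 1)*(c + 4)*(c - 5)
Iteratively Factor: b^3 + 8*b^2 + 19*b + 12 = (b + 4)*(b^2 + 4*b + 3) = (b + 1)*(b + 4)*(b + 3)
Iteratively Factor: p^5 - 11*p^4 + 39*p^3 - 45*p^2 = (p)*(p^4 - 11*p^3 + 39*p^2 - 45*p) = p^2*(p^3 - 11*p^2 + 39*p - 45) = p^2*(p - 5)*(p^2 - 6*p + 9) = p^2*(p - 5)*(p - 3)*(p - 3)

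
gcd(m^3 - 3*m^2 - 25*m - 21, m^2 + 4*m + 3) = m^2 + 4*m + 3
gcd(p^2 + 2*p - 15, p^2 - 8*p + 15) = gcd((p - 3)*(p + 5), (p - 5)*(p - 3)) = p - 3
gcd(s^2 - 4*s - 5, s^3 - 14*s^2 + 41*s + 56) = s + 1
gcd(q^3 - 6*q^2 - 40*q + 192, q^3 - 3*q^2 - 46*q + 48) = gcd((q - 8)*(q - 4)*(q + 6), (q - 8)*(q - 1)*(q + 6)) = q^2 - 2*q - 48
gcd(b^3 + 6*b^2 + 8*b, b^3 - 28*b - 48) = b^2 + 6*b + 8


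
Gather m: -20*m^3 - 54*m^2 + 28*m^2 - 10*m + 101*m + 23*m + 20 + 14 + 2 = -20*m^3 - 26*m^2 + 114*m + 36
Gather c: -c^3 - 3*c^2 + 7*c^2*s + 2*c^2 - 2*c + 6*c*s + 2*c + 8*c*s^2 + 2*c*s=-c^3 + c^2*(7*s - 1) + c*(8*s^2 + 8*s)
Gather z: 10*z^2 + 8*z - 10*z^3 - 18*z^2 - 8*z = -10*z^3 - 8*z^2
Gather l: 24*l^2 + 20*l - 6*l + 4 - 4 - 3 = 24*l^2 + 14*l - 3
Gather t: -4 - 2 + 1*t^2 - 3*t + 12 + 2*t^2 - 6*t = 3*t^2 - 9*t + 6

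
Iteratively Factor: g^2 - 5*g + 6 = (g - 2)*(g - 3)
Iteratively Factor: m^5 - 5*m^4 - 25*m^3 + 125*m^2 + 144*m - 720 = (m + 4)*(m^4 - 9*m^3 + 11*m^2 + 81*m - 180) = (m - 5)*(m + 4)*(m^3 - 4*m^2 - 9*m + 36) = (m - 5)*(m - 4)*(m + 4)*(m^2 - 9) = (m - 5)*(m - 4)*(m + 3)*(m + 4)*(m - 3)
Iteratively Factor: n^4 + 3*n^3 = (n)*(n^3 + 3*n^2) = n^2*(n^2 + 3*n) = n^2*(n + 3)*(n)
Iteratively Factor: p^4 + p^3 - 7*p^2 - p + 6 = (p - 2)*(p^3 + 3*p^2 - p - 3) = (p - 2)*(p + 3)*(p^2 - 1) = (p - 2)*(p - 1)*(p + 3)*(p + 1)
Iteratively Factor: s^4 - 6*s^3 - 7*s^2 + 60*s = (s - 5)*(s^3 - s^2 - 12*s) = (s - 5)*(s + 3)*(s^2 - 4*s) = s*(s - 5)*(s + 3)*(s - 4)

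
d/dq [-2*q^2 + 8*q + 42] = 8 - 4*q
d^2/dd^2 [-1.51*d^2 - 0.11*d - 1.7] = -3.02000000000000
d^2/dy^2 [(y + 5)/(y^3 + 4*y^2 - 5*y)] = 2*(3*y^2 - 3*y + 1)/(y^3*(y^3 - 3*y^2 + 3*y - 1))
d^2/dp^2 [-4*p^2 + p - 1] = -8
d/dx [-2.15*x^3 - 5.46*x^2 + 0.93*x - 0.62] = -6.45*x^2 - 10.92*x + 0.93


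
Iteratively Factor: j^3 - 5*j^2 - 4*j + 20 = (j - 5)*(j^2 - 4) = (j - 5)*(j + 2)*(j - 2)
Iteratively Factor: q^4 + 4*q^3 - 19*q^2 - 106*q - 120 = (q + 4)*(q^3 - 19*q - 30) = (q + 2)*(q + 4)*(q^2 - 2*q - 15) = (q - 5)*(q + 2)*(q + 4)*(q + 3)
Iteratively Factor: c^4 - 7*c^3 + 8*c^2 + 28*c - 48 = (c - 3)*(c^3 - 4*c^2 - 4*c + 16) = (c - 3)*(c + 2)*(c^2 - 6*c + 8) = (c - 3)*(c - 2)*(c + 2)*(c - 4)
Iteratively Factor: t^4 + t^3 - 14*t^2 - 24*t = (t)*(t^3 + t^2 - 14*t - 24) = t*(t + 3)*(t^2 - 2*t - 8) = t*(t - 4)*(t + 3)*(t + 2)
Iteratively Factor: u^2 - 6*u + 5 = (u - 1)*(u - 5)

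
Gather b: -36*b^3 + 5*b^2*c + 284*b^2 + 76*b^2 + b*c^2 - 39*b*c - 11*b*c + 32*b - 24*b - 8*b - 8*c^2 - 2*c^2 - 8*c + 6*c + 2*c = -36*b^3 + b^2*(5*c + 360) + b*(c^2 - 50*c) - 10*c^2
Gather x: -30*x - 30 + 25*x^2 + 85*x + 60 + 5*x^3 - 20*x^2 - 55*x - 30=5*x^3 + 5*x^2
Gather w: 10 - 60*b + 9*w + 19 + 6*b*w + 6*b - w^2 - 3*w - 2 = -54*b - w^2 + w*(6*b + 6) + 27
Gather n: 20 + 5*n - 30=5*n - 10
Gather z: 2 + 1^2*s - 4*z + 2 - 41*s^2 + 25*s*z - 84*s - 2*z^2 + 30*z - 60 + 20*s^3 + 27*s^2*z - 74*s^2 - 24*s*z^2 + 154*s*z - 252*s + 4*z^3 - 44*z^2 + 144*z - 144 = 20*s^3 - 115*s^2 - 335*s + 4*z^3 + z^2*(-24*s - 46) + z*(27*s^2 + 179*s + 170) - 200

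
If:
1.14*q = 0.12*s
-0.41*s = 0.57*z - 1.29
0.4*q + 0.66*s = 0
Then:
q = 0.00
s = 0.00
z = 2.26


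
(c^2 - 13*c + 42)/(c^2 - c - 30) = (c - 7)/(c + 5)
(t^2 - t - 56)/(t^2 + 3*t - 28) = (t - 8)/(t - 4)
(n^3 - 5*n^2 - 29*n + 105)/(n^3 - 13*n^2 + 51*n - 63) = (n + 5)/(n - 3)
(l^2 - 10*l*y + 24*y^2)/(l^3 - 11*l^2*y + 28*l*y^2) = (-l + 6*y)/(l*(-l + 7*y))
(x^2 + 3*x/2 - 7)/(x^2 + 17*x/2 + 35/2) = (x - 2)/(x + 5)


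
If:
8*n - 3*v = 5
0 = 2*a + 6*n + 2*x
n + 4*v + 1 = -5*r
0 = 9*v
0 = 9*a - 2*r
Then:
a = -13/180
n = 5/8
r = -13/40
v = 0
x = -649/360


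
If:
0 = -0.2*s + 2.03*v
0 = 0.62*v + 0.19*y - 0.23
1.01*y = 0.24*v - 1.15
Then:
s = 6.81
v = 0.67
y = -0.98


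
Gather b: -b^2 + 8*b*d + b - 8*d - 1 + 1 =-b^2 + b*(8*d + 1) - 8*d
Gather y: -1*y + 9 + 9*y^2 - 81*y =9*y^2 - 82*y + 9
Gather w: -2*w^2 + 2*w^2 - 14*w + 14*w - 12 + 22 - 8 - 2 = 0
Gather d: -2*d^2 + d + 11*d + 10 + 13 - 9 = -2*d^2 + 12*d + 14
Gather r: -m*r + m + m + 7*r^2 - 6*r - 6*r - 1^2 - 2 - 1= 2*m + 7*r^2 + r*(-m - 12) - 4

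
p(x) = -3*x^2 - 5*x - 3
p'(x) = -6*x - 5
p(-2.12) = -5.88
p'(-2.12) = 7.72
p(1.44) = -16.42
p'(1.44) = -13.64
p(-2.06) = -5.43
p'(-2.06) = 7.36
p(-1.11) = -1.15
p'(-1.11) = 1.66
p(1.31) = -14.70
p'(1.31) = -12.86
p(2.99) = -44.77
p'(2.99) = -22.94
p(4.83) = -97.14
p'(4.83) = -33.98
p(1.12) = -12.36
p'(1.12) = -11.72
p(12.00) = -495.00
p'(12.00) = -77.00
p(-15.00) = -603.00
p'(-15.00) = 85.00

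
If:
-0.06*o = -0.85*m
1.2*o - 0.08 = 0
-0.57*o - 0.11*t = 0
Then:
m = 0.00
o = 0.07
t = -0.35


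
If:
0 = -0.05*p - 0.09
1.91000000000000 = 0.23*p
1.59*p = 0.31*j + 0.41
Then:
No Solution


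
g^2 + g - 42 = (g - 6)*(g + 7)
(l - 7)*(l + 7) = l^2 - 49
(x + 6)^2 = x^2 + 12*x + 36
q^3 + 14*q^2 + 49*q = q*(q + 7)^2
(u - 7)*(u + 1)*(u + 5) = u^3 - u^2 - 37*u - 35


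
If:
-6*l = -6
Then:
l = 1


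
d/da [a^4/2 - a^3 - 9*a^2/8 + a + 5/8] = 2*a^3 - 3*a^2 - 9*a/4 + 1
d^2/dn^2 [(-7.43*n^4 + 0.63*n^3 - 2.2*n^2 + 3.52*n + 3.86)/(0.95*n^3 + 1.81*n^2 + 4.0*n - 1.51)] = (1.4210854715202e-14*n^8 - 5.6843418860808e-14*n^7 + 1.64758399999982*n^6 - 382.01241*n^5 - 452.313942*n^4 + 831.82037*n^3 - 37.72608*n^2 + 267.24327*n + 177.108692)/(0.857375*n^9 + 4.900575*n^8 + 20.166885*n^7 + 43.109416*n^6 + 69.33453*n^5 + 37.611267*n^4 + 4.90388499999999*n^3 - 60.099057*n^2 + 27.3612*n - 3.442951)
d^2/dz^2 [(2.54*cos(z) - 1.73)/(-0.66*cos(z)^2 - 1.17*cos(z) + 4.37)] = (-0.0974397026555135*(1 - cos(z)^2)^2 + 0.0216670536585361*cos(z)^5 + 0.738955873154999*cos(z)^3 - 0.289241195859904*cos(z)^2 + 0.0728689077102428*cos(z) - 0.123021428591991)/(0.177897574123989*cos(z)^2 + 0.315363881401617*cos(z) - 1.17789757412399)^3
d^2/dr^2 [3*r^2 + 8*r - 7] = 6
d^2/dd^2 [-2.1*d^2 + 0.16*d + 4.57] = -4.20000000000000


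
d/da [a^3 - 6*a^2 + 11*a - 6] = 3*a^2 - 12*a + 11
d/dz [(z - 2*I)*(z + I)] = 2*z - I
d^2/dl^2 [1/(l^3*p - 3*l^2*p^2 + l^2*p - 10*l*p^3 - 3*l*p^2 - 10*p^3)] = 2*((-3*l + 3*p - 1)*(-l^3 + 3*l^2*p - l^2 + 10*l*p^2 + 3*l*p + 10*p^2) - (-3*l^2 + 6*l*p - 2*l + 10*p^2 + 3*p)^2)/(p*(-l^3 + 3*l^2*p - l^2 + 10*l*p^2 + 3*l*p + 10*p^2)^3)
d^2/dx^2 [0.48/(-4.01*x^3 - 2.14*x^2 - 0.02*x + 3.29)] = ((11.5488*x + 2.0544)*(4.01*x^3 + 2.14*x^2 + 0.02*x - 3.29) - 0.48*(12.03*x^2 + 4.28*x + 0.02)*(24.06*x^2 + 8.56*x + 0.04))/(4.01*x^3 + 2.14*x^2 + 0.02*x - 3.29)^3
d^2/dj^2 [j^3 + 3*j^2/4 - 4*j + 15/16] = 6*j + 3/2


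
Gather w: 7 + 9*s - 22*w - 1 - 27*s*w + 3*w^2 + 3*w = 9*s + 3*w^2 + w*(-27*s - 19) + 6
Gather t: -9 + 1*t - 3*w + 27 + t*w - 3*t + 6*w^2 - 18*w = t*(w - 2) + 6*w^2 - 21*w + 18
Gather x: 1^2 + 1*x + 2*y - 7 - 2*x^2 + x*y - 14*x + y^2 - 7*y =-2*x^2 + x*(y - 13) + y^2 - 5*y - 6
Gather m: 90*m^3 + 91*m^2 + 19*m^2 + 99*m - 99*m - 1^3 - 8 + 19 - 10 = 90*m^3 + 110*m^2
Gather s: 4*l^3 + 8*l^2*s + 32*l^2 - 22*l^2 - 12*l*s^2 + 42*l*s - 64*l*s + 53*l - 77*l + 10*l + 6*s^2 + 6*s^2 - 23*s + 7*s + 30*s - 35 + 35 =4*l^3 + 10*l^2 - 14*l + s^2*(12 - 12*l) + s*(8*l^2 - 22*l + 14)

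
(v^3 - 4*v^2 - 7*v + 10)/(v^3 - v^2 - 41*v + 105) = (v^2 + v - 2)/(v^2 + 4*v - 21)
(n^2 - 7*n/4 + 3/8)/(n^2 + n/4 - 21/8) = (4*n - 1)/(4*n + 7)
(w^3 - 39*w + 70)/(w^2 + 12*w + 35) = (w^2 - 7*w + 10)/(w + 5)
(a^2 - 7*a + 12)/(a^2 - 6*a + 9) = (a - 4)/(a - 3)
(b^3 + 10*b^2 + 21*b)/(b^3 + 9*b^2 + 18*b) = (b + 7)/(b + 6)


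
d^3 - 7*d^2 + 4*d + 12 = (d - 6)*(d - 2)*(d + 1)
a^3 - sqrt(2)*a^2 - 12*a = a*(a - 3*sqrt(2))*(a + 2*sqrt(2))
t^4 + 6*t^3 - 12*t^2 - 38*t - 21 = (t - 3)*(t + 1)^2*(t + 7)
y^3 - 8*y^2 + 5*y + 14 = (y - 7)*(y - 2)*(y + 1)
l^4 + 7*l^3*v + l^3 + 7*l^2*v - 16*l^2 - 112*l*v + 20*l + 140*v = (l - 2)^2*(l + 5)*(l + 7*v)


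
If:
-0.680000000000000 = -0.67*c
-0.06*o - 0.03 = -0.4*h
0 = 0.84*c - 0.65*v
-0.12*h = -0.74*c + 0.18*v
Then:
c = 1.01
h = 4.29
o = 28.11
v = 1.31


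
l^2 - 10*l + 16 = (l - 8)*(l - 2)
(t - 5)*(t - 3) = t^2 - 8*t + 15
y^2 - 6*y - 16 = (y - 8)*(y + 2)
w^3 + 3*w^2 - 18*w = w*(w - 3)*(w + 6)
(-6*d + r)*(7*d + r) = -42*d^2 + d*r + r^2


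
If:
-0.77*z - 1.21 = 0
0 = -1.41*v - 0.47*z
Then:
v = 0.52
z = -1.57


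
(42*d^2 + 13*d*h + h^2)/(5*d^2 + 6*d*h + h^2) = (42*d^2 + 13*d*h + h^2)/(5*d^2 + 6*d*h + h^2)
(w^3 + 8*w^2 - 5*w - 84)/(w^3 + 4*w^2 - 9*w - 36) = (w + 7)/(w + 3)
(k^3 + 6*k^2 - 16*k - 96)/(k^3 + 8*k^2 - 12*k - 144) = (k + 4)/(k + 6)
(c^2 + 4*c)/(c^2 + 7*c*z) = (c + 4)/(c + 7*z)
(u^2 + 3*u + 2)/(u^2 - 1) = (u + 2)/(u - 1)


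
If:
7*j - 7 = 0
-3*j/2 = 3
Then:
No Solution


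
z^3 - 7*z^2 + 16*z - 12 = (z - 3)*(z - 2)^2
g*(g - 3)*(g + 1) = g^3 - 2*g^2 - 3*g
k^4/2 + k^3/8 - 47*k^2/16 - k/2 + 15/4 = (k/2 + 1)*(k - 2)*(k - 5/4)*(k + 3/2)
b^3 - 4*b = b*(b - 2)*(b + 2)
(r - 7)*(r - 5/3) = r^2 - 26*r/3 + 35/3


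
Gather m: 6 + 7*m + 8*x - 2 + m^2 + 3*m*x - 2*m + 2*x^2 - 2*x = m^2 + m*(3*x + 5) + 2*x^2 + 6*x + 4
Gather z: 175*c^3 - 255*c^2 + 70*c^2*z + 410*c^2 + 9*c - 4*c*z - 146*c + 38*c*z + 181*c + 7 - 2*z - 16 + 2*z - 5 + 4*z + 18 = 175*c^3 + 155*c^2 + 44*c + z*(70*c^2 + 34*c + 4) + 4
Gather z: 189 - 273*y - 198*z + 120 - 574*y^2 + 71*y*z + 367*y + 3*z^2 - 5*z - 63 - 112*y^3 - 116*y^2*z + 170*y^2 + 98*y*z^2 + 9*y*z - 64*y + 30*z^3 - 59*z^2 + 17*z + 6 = -112*y^3 - 404*y^2 + 30*y + 30*z^3 + z^2*(98*y - 56) + z*(-116*y^2 + 80*y - 186) + 252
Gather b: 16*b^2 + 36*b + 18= 16*b^2 + 36*b + 18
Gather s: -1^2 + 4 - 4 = -1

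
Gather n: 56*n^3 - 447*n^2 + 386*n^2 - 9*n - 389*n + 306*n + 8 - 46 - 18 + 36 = 56*n^3 - 61*n^2 - 92*n - 20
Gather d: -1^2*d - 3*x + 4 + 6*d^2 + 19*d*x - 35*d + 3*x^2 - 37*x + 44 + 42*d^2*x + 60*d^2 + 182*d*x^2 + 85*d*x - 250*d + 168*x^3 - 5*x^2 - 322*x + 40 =d^2*(42*x + 66) + d*(182*x^2 + 104*x - 286) + 168*x^3 - 2*x^2 - 362*x + 88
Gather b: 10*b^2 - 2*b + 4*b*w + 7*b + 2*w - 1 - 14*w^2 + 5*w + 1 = 10*b^2 + b*(4*w + 5) - 14*w^2 + 7*w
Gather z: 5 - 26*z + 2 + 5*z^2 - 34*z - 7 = 5*z^2 - 60*z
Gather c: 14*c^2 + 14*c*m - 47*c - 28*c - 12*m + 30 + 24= 14*c^2 + c*(14*m - 75) - 12*m + 54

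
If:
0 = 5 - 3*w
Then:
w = 5/3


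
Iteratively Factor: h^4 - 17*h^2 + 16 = (h - 4)*(h^3 + 4*h^2 - h - 4) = (h - 4)*(h + 4)*(h^2 - 1) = (h - 4)*(h - 1)*(h + 4)*(h + 1)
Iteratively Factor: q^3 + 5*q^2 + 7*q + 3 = (q + 1)*(q^2 + 4*q + 3) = (q + 1)^2*(q + 3)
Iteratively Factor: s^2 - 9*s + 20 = (s - 5)*(s - 4)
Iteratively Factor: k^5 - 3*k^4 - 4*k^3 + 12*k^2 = (k)*(k^4 - 3*k^3 - 4*k^2 + 12*k) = k*(k - 3)*(k^3 - 4*k) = k^2*(k - 3)*(k^2 - 4) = k^2*(k - 3)*(k + 2)*(k - 2)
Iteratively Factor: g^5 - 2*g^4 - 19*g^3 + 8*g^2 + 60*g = (g - 2)*(g^4 - 19*g^2 - 30*g) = g*(g - 2)*(g^3 - 19*g - 30) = g*(g - 2)*(g + 3)*(g^2 - 3*g - 10) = g*(g - 2)*(g + 2)*(g + 3)*(g - 5)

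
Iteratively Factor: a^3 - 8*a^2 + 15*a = (a)*(a^2 - 8*a + 15) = a*(a - 3)*(a - 5)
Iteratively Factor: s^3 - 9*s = (s - 3)*(s^2 + 3*s) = s*(s - 3)*(s + 3)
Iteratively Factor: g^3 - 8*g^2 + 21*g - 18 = (g - 3)*(g^2 - 5*g + 6) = (g - 3)*(g - 2)*(g - 3)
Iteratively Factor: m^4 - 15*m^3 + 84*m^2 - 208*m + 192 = (m - 4)*(m^3 - 11*m^2 + 40*m - 48) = (m - 4)*(m - 3)*(m^2 - 8*m + 16) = (m - 4)^2*(m - 3)*(m - 4)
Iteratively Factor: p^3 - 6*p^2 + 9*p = (p - 3)*(p^2 - 3*p) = (p - 3)^2*(p)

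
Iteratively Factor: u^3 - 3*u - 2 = (u - 2)*(u^2 + 2*u + 1) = (u - 2)*(u + 1)*(u + 1)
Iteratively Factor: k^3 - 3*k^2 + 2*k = (k)*(k^2 - 3*k + 2) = k*(k - 2)*(k - 1)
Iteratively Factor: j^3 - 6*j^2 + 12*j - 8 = (j - 2)*(j^2 - 4*j + 4) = (j - 2)^2*(j - 2)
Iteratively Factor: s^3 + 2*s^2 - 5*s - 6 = (s + 1)*(s^2 + s - 6) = (s + 1)*(s + 3)*(s - 2)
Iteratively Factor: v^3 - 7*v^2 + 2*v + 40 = (v - 4)*(v^2 - 3*v - 10) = (v - 5)*(v - 4)*(v + 2)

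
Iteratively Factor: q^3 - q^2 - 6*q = (q - 3)*(q^2 + 2*q) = (q - 3)*(q + 2)*(q)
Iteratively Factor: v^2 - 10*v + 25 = (v - 5)*(v - 5)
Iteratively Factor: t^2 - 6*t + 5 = (t - 1)*(t - 5)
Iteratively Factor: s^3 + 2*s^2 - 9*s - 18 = (s + 3)*(s^2 - s - 6) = (s + 2)*(s + 3)*(s - 3)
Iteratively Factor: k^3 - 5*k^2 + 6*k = (k - 2)*(k^2 - 3*k) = (k - 3)*(k - 2)*(k)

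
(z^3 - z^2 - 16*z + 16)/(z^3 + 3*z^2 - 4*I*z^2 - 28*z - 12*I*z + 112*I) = (z^2 + 3*z - 4)/(z^2 + z*(7 - 4*I) - 28*I)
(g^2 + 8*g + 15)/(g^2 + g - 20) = (g + 3)/(g - 4)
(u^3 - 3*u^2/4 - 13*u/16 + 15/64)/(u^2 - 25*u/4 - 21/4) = (16*u^2 - 24*u + 5)/(16*(u - 7))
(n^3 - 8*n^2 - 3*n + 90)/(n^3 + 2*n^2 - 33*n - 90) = (n - 5)/(n + 5)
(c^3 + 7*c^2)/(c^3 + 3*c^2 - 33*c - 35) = c^2/(c^2 - 4*c - 5)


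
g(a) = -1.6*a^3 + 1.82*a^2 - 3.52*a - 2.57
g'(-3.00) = -57.64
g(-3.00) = 67.57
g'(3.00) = -35.80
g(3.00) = -39.95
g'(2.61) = -26.72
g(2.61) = -27.81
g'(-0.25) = -4.73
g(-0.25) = -1.55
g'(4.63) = -89.56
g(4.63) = -138.66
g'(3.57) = -51.70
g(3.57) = -64.74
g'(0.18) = -3.02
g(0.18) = -3.15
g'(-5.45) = -165.93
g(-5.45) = 329.68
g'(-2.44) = -40.98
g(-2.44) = 40.10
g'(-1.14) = -13.91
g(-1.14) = 6.18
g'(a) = -4.8*a^2 + 3.64*a - 3.52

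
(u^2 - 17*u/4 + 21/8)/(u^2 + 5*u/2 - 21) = (u - 3/4)/(u + 6)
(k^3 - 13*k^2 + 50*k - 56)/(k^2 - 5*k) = (k^3 - 13*k^2 + 50*k - 56)/(k*(k - 5))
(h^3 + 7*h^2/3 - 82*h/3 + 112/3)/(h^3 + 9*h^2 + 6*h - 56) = (h - 8/3)/(h + 4)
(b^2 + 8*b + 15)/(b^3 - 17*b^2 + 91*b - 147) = (b^2 + 8*b + 15)/(b^3 - 17*b^2 + 91*b - 147)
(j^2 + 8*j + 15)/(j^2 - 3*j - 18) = (j + 5)/(j - 6)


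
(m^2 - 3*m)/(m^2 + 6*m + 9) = m*(m - 3)/(m^2 + 6*m + 9)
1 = 1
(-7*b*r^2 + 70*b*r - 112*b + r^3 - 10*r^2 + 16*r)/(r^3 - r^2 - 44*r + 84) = (-7*b*r + 56*b + r^2 - 8*r)/(r^2 + r - 42)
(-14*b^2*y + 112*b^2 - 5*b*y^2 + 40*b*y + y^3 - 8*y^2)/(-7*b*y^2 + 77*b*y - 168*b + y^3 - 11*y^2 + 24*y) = (2*b + y)/(y - 3)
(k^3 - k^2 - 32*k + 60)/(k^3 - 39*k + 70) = (k + 6)/(k + 7)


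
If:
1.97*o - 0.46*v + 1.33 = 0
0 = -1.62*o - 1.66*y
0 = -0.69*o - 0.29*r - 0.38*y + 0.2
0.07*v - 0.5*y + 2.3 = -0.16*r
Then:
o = -4.27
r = 5.39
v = -15.40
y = 4.17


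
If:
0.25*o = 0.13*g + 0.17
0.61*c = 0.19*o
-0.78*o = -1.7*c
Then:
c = 0.00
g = -1.31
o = 0.00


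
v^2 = v^2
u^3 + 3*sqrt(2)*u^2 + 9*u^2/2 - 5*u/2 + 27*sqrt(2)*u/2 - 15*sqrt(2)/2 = (u - 1/2)*(u + 5)*(u + 3*sqrt(2))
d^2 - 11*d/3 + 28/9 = (d - 7/3)*(d - 4/3)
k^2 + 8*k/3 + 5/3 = (k + 1)*(k + 5/3)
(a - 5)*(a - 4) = a^2 - 9*a + 20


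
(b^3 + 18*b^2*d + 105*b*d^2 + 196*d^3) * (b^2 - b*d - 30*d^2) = b^5 + 17*b^4*d + 57*b^3*d^2 - 449*b^2*d^3 - 3346*b*d^4 - 5880*d^5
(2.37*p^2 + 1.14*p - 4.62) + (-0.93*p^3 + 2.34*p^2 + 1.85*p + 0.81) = -0.93*p^3 + 4.71*p^2 + 2.99*p - 3.81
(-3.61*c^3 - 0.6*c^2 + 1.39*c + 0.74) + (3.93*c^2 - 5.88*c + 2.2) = -3.61*c^3 + 3.33*c^2 - 4.49*c + 2.94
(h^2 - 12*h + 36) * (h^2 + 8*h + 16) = h^4 - 4*h^3 - 44*h^2 + 96*h + 576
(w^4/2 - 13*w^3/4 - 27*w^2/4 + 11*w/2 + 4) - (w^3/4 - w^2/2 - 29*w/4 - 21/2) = w^4/2 - 7*w^3/2 - 25*w^2/4 + 51*w/4 + 29/2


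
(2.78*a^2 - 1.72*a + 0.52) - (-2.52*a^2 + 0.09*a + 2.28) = 5.3*a^2 - 1.81*a - 1.76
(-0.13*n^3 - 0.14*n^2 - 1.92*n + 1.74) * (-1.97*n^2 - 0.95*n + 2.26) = 0.2561*n^5 + 0.3993*n^4 + 3.6216*n^3 - 1.9202*n^2 - 5.9922*n + 3.9324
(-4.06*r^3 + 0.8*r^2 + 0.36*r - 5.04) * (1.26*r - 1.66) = -5.1156*r^4 + 7.7476*r^3 - 0.8744*r^2 - 6.948*r + 8.3664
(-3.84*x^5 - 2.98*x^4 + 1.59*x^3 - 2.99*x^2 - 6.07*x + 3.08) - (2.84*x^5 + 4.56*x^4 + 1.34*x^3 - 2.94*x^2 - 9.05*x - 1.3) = -6.68*x^5 - 7.54*x^4 + 0.25*x^3 - 0.0500000000000003*x^2 + 2.98*x + 4.38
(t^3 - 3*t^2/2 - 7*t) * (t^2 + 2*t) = t^5 + t^4/2 - 10*t^3 - 14*t^2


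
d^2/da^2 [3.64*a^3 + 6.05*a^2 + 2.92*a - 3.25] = 21.84*a + 12.1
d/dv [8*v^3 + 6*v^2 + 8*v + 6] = 24*v^2 + 12*v + 8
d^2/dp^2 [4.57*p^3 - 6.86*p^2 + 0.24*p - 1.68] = 27.42*p - 13.72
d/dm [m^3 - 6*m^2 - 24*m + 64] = 3*m^2 - 12*m - 24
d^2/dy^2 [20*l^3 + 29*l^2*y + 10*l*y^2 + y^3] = 20*l + 6*y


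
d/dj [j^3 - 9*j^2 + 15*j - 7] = 3*j^2 - 18*j + 15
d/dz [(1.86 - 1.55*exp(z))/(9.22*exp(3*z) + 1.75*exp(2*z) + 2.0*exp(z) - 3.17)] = (28.582*exp(3*z) - 48.7351*exp(2*z) - 6.51*exp(z) + 1.1935)*exp(z)/(85.0084*exp(6*z) + 32.27*exp(5*z) + 39.9425*exp(4*z) - 51.4548*exp(3*z) - 7.095*exp(2*z) - 12.68*exp(z) + 10.0489)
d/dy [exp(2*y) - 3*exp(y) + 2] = (2*exp(y) - 3)*exp(y)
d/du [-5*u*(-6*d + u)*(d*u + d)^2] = 5*d^2*(u + 1)*(2*u*(6*d - u) - u*(u + 1) + (6*d - u)*(u + 1))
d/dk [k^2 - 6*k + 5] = 2*k - 6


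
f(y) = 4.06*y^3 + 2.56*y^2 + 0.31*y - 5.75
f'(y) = 12.18*y^2 + 5.12*y + 0.31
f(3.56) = 210.98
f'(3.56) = 172.90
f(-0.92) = -7.03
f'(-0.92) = 5.91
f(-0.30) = -5.72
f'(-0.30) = -0.13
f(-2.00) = -28.61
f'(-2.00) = 38.79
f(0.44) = -4.77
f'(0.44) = 4.92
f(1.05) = 2.10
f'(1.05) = 19.11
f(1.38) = 10.22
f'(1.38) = 30.57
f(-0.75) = -6.26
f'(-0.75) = 3.32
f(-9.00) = -2760.92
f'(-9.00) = 940.81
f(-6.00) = -792.41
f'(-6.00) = 408.07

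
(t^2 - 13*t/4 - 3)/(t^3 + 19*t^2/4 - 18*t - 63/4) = (t - 4)/(t^2 + 4*t - 21)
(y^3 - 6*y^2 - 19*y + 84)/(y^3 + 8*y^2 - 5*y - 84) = (y - 7)/(y + 7)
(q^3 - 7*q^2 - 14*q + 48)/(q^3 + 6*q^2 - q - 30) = (q - 8)/(q + 5)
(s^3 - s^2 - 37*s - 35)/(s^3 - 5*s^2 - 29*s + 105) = (s + 1)/(s - 3)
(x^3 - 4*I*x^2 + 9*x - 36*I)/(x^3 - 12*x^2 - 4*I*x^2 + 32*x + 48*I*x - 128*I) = (x^2 + 9)/(x^2 - 12*x + 32)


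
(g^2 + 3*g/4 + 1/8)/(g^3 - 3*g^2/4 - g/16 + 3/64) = 8*(2*g + 1)/(16*g^2 - 16*g + 3)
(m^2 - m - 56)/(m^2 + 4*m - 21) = (m - 8)/(m - 3)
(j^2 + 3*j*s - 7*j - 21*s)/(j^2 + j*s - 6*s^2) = (7 - j)/(-j + 2*s)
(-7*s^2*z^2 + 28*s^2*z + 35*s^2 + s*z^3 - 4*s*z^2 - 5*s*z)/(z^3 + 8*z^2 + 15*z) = s*(-7*s*z^2 + 28*s*z + 35*s + z^3 - 4*z^2 - 5*z)/(z*(z^2 + 8*z + 15))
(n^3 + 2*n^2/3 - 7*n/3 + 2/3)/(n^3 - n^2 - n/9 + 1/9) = 3*(n + 2)/(3*n + 1)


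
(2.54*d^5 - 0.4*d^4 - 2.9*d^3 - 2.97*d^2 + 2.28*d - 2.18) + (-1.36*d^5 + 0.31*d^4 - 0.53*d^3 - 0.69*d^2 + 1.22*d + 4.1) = 1.18*d^5 - 0.09*d^4 - 3.43*d^3 - 3.66*d^2 + 3.5*d + 1.92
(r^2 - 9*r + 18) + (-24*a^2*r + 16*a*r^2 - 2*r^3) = -24*a^2*r + 16*a*r^2 - 2*r^3 + r^2 - 9*r + 18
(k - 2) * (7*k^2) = 7*k^3 - 14*k^2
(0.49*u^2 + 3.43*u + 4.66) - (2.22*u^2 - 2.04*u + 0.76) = -1.73*u^2 + 5.47*u + 3.9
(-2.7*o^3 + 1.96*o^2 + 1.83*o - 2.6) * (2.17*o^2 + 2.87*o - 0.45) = -5.859*o^5 - 3.4958*o^4 + 10.8113*o^3 - 1.2719*o^2 - 8.2855*o + 1.17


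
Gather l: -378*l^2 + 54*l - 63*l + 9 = -378*l^2 - 9*l + 9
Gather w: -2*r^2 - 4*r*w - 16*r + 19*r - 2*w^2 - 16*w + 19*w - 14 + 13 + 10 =-2*r^2 + 3*r - 2*w^2 + w*(3 - 4*r) + 9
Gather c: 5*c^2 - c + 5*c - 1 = 5*c^2 + 4*c - 1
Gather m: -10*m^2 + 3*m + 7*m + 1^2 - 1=-10*m^2 + 10*m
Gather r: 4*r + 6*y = 4*r + 6*y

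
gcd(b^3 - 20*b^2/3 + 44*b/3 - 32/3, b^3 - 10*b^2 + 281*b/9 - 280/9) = b - 8/3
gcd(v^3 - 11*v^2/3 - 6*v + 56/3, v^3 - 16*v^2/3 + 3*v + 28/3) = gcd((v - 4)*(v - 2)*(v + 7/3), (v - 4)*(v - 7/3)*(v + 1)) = v - 4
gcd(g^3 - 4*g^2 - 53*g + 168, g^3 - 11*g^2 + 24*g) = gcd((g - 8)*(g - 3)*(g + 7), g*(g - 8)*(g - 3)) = g^2 - 11*g + 24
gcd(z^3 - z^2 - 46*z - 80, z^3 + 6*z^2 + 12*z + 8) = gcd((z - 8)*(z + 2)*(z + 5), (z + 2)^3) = z + 2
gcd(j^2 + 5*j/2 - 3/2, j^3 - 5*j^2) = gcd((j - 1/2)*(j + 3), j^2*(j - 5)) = 1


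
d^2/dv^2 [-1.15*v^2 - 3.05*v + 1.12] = -2.30000000000000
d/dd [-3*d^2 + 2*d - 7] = 2 - 6*d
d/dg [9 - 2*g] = -2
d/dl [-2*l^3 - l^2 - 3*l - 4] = -6*l^2 - 2*l - 3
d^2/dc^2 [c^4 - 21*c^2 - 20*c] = 12*c^2 - 42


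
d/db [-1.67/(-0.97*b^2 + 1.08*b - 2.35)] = (1.8036 - 3.2398*b)/(0.97*b^2 - 1.08*b + 2.35)^2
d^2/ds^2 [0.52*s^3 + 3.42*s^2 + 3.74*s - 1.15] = 3.12*s + 6.84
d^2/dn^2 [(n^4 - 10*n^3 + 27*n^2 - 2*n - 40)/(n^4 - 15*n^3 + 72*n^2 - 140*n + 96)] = 2*(5*n^6 - 105*n^5 + 1083*n^4 - 6707*n^3 + 24420*n^2 - 46680*n + 35696)/(n^9 - 39*n^8 + 645*n^7 - 5929*n^6 + 33414*n^5 - 120108*n^4 + 276472*n^3 - 394560*n^2 + 317952*n - 110592)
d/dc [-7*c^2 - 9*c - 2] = -14*c - 9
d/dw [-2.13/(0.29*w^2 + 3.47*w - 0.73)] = (1.2354*w + 7.3911)/(0.29*w^2 + 3.47*w - 0.73)^2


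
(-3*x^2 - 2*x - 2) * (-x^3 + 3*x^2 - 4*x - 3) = 3*x^5 - 7*x^4 + 8*x^3 + 11*x^2 + 14*x + 6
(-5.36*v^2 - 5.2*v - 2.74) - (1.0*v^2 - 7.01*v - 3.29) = -6.36*v^2 + 1.81*v + 0.55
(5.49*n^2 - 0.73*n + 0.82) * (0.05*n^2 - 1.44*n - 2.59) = 0.2745*n^4 - 7.9421*n^3 - 13.1269*n^2 + 0.7099*n - 2.1238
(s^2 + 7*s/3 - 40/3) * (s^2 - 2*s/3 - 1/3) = s^4 + 5*s^3/3 - 137*s^2/9 + 73*s/9 + 40/9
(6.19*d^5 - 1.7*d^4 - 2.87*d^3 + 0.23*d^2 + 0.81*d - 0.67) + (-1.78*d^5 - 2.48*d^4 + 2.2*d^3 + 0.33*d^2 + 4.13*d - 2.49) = 4.41*d^5 - 4.18*d^4 - 0.67*d^3 + 0.56*d^2 + 4.94*d - 3.16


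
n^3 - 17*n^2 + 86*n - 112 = (n - 8)*(n - 7)*(n - 2)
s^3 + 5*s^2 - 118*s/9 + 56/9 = (s - 4/3)*(s - 2/3)*(s + 7)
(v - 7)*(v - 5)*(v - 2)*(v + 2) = v^4 - 12*v^3 + 31*v^2 + 48*v - 140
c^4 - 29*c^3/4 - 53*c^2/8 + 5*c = c*(c - 8)*(c - 1/2)*(c + 5/4)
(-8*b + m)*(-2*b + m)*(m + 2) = 16*b^2*m + 32*b^2 - 10*b*m^2 - 20*b*m + m^3 + 2*m^2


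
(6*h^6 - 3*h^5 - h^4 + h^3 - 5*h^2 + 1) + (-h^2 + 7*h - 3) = 6*h^6 - 3*h^5 - h^4 + h^3 - 6*h^2 + 7*h - 2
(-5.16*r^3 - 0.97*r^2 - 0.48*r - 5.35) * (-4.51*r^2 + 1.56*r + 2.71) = 23.2716*r^5 - 3.6749*r^4 - 13.332*r^3 + 20.751*r^2 - 9.6468*r - 14.4985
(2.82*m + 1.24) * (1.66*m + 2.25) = 4.6812*m^2 + 8.4034*m + 2.79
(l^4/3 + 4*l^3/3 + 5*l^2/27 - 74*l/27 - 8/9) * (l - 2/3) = l^5/3 + 10*l^4/9 - 19*l^3/27 - 232*l^2/81 + 76*l/81 + 16/27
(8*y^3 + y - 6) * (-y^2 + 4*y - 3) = -8*y^5 + 32*y^4 - 25*y^3 + 10*y^2 - 27*y + 18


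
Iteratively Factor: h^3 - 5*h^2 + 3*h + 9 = (h - 3)*(h^2 - 2*h - 3) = (h - 3)*(h + 1)*(h - 3)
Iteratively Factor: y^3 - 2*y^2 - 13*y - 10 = (y + 1)*(y^2 - 3*y - 10) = (y - 5)*(y + 1)*(y + 2)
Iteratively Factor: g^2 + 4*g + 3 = (g + 3)*(g + 1)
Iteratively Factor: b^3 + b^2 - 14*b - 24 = (b + 2)*(b^2 - b - 12) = (b - 4)*(b + 2)*(b + 3)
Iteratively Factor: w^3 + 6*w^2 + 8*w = (w + 4)*(w^2 + 2*w) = w*(w + 4)*(w + 2)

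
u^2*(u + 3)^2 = u^4 + 6*u^3 + 9*u^2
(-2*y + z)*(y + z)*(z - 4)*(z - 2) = -2*y^2*z^2 + 12*y^2*z - 16*y^2 - y*z^3 + 6*y*z^2 - 8*y*z + z^4 - 6*z^3 + 8*z^2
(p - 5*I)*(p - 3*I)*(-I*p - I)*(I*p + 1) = p^4 + p^3 - 9*I*p^3 - 23*p^2 - 9*I*p^2 - 23*p + 15*I*p + 15*I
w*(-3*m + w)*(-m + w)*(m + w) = 3*m^3*w - m^2*w^2 - 3*m*w^3 + w^4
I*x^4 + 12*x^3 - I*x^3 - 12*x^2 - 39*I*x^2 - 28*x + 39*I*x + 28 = (x - 7*I)*(x - 4*I)*(x - I)*(I*x - I)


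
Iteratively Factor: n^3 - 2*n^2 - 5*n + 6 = (n - 3)*(n^2 + n - 2) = (n - 3)*(n + 2)*(n - 1)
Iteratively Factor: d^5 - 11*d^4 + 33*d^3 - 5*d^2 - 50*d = (d - 5)*(d^4 - 6*d^3 + 3*d^2 + 10*d) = (d - 5)*(d - 2)*(d^3 - 4*d^2 - 5*d) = (d - 5)^2*(d - 2)*(d^2 + d) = d*(d - 5)^2*(d - 2)*(d + 1)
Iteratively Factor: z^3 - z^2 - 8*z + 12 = (z - 2)*(z^2 + z - 6) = (z - 2)*(z + 3)*(z - 2)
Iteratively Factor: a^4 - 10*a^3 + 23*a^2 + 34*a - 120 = (a - 4)*(a^3 - 6*a^2 - a + 30) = (a - 4)*(a + 2)*(a^2 - 8*a + 15) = (a - 4)*(a - 3)*(a + 2)*(a - 5)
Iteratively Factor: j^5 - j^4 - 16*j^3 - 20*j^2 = (j + 2)*(j^4 - 3*j^3 - 10*j^2) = (j + 2)^2*(j^3 - 5*j^2) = (j - 5)*(j + 2)^2*(j^2) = j*(j - 5)*(j + 2)^2*(j)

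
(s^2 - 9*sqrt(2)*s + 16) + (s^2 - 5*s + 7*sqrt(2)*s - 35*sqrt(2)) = 2*s^2 - 5*s - 2*sqrt(2)*s - 35*sqrt(2) + 16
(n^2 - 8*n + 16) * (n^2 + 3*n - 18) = n^4 - 5*n^3 - 26*n^2 + 192*n - 288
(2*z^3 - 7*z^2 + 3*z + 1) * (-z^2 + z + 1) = -2*z^5 + 9*z^4 - 8*z^3 - 5*z^2 + 4*z + 1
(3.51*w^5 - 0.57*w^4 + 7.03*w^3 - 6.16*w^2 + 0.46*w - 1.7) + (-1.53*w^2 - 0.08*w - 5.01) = 3.51*w^5 - 0.57*w^4 + 7.03*w^3 - 7.69*w^2 + 0.38*w - 6.71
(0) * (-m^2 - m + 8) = 0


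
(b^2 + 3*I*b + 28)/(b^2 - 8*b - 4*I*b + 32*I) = (b + 7*I)/(b - 8)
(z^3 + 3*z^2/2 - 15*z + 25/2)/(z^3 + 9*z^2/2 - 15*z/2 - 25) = (z - 1)/(z + 2)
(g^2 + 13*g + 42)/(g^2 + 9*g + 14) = (g + 6)/(g + 2)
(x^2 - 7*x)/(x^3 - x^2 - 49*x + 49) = x/(x^2 + 6*x - 7)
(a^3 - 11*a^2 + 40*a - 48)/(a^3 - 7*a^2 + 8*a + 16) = (a - 3)/(a + 1)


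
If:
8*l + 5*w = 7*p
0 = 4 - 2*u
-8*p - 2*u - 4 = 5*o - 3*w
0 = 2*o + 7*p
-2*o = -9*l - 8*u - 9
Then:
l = -3985/1569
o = 560/523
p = -160/523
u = 2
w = 5704/1569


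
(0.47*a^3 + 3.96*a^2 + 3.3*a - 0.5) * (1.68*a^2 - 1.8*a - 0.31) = 0.7896*a^5 + 5.8068*a^4 - 1.7297*a^3 - 8.0076*a^2 - 0.123*a + 0.155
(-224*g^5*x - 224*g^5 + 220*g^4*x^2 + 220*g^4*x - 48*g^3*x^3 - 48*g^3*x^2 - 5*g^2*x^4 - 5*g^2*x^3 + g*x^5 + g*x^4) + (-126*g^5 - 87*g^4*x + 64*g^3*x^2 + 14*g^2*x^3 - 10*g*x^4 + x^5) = -224*g^5*x - 350*g^5 + 220*g^4*x^2 + 133*g^4*x - 48*g^3*x^3 + 16*g^3*x^2 - 5*g^2*x^4 + 9*g^2*x^3 + g*x^5 - 9*g*x^4 + x^5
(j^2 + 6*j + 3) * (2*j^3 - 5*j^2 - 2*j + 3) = 2*j^5 + 7*j^4 - 26*j^3 - 24*j^2 + 12*j + 9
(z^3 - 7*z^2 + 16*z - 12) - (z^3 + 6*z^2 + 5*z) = -13*z^2 + 11*z - 12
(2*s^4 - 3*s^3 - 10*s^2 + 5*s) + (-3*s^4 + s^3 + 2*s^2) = -s^4 - 2*s^3 - 8*s^2 + 5*s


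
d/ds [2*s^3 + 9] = 6*s^2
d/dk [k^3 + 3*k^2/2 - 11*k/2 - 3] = 3*k^2 + 3*k - 11/2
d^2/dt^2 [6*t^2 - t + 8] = 12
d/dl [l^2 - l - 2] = 2*l - 1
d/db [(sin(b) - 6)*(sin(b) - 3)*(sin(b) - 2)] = (3*sin(b)^2 - 22*sin(b) + 36)*cos(b)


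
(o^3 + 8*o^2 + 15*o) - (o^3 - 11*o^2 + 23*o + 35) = 19*o^2 - 8*o - 35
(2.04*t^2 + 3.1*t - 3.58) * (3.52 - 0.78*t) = -1.5912*t^3 + 4.7628*t^2 + 13.7044*t - 12.6016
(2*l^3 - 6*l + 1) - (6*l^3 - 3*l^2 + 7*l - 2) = -4*l^3 + 3*l^2 - 13*l + 3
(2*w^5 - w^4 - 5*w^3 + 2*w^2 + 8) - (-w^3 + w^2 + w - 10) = 2*w^5 - w^4 - 4*w^3 + w^2 - w + 18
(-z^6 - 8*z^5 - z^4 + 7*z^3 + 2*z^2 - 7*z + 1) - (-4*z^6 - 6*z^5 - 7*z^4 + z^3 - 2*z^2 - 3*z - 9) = 3*z^6 - 2*z^5 + 6*z^4 + 6*z^3 + 4*z^2 - 4*z + 10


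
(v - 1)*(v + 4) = v^2 + 3*v - 4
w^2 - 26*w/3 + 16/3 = (w - 8)*(w - 2/3)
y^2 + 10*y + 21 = (y + 3)*(y + 7)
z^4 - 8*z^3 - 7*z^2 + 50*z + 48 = (z - 8)*(z - 3)*(z + 1)*(z + 2)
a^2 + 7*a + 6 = (a + 1)*(a + 6)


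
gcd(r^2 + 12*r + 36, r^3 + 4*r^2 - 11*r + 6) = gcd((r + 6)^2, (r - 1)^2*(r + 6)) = r + 6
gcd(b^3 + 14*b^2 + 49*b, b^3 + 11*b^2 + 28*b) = b^2 + 7*b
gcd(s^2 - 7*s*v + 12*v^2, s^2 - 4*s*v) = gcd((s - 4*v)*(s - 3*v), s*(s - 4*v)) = s - 4*v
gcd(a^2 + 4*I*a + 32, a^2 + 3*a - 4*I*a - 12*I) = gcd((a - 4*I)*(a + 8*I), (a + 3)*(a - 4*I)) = a - 4*I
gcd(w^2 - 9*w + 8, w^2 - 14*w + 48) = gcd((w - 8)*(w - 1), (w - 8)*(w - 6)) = w - 8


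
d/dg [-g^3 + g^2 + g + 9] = -3*g^2 + 2*g + 1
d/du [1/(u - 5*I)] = -1/(u - 5*I)^2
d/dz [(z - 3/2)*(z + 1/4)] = 2*z - 5/4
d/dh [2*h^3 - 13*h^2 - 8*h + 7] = 6*h^2 - 26*h - 8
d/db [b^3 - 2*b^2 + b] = 3*b^2 - 4*b + 1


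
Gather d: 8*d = 8*d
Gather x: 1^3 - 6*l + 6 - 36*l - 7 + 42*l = 0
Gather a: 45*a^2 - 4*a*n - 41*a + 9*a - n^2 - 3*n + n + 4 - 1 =45*a^2 + a*(-4*n - 32) - n^2 - 2*n + 3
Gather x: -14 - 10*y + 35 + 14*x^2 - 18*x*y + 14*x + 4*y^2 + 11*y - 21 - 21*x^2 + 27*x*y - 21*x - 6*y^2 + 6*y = -7*x^2 + x*(9*y - 7) - 2*y^2 + 7*y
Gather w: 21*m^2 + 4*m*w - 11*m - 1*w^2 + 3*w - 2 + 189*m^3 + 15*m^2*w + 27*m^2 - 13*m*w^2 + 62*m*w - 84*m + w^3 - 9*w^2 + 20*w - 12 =189*m^3 + 48*m^2 - 95*m + w^3 + w^2*(-13*m - 10) + w*(15*m^2 + 66*m + 23) - 14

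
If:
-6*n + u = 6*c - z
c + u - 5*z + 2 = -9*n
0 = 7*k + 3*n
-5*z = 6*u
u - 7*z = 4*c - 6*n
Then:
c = 92/33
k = 26/21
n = -26/9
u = 100/33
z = -40/11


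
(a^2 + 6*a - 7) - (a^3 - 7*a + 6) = -a^3 + a^2 + 13*a - 13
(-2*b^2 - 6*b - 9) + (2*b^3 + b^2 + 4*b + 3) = 2*b^3 - b^2 - 2*b - 6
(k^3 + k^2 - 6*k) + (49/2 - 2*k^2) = k^3 - k^2 - 6*k + 49/2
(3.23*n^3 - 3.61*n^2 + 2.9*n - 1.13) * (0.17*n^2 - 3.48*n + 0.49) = 0.5491*n^5 - 11.8541*n^4 + 14.6385*n^3 - 12.053*n^2 + 5.3534*n - 0.5537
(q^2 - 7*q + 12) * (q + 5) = q^3 - 2*q^2 - 23*q + 60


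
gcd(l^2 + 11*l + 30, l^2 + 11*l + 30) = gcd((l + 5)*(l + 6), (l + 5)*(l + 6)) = l^2 + 11*l + 30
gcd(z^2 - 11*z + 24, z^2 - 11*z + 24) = z^2 - 11*z + 24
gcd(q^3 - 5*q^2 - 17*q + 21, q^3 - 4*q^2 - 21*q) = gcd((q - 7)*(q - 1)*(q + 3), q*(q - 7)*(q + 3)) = q^2 - 4*q - 21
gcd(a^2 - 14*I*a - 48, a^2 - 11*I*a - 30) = a - 6*I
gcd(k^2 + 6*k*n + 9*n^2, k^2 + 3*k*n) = k + 3*n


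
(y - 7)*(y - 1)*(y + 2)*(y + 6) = y^4 - 45*y^2 - 40*y + 84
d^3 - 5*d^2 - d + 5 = (d - 5)*(d - 1)*(d + 1)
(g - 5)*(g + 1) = g^2 - 4*g - 5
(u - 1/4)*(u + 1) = u^2 + 3*u/4 - 1/4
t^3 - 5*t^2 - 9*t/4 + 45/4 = (t - 5)*(t - 3/2)*(t + 3/2)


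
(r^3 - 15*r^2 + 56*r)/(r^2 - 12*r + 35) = r*(r - 8)/(r - 5)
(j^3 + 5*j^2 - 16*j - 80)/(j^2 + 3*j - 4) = (j^2 + j - 20)/(j - 1)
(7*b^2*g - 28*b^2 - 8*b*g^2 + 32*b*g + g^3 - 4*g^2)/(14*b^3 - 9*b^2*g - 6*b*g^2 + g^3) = (g - 4)/(2*b + g)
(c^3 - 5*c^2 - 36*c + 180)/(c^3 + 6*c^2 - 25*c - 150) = (c - 6)/(c + 5)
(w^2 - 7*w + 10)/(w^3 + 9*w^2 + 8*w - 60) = (w - 5)/(w^2 + 11*w + 30)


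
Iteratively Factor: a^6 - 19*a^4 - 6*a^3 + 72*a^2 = (a - 4)*(a^5 + 4*a^4 - 3*a^3 - 18*a^2) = (a - 4)*(a - 2)*(a^4 + 6*a^3 + 9*a^2) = (a - 4)*(a - 2)*(a + 3)*(a^3 + 3*a^2) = (a - 4)*(a - 2)*(a + 3)^2*(a^2) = a*(a - 4)*(a - 2)*(a + 3)^2*(a)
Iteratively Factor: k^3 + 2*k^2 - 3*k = (k)*(k^2 + 2*k - 3) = k*(k - 1)*(k + 3)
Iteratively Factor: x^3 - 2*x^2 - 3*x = (x)*(x^2 - 2*x - 3) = x*(x - 3)*(x + 1)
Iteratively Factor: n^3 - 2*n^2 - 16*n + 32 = (n - 4)*(n^2 + 2*n - 8) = (n - 4)*(n + 4)*(n - 2)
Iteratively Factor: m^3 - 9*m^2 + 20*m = (m)*(m^2 - 9*m + 20) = m*(m - 5)*(m - 4)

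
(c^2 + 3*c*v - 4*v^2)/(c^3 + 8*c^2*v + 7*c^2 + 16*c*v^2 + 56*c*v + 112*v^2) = (c - v)/(c^2 + 4*c*v + 7*c + 28*v)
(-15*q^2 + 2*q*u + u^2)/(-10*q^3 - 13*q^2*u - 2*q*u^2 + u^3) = (15*q^2 - 2*q*u - u^2)/(10*q^3 + 13*q^2*u + 2*q*u^2 - u^3)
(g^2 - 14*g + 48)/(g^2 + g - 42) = (g - 8)/(g + 7)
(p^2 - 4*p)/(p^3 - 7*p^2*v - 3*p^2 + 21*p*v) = (p - 4)/(p^2 - 7*p*v - 3*p + 21*v)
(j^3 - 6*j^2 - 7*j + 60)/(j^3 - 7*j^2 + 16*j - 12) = (j^3 - 6*j^2 - 7*j + 60)/(j^3 - 7*j^2 + 16*j - 12)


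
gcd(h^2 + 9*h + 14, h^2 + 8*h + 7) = h + 7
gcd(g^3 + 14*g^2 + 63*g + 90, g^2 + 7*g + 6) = g + 6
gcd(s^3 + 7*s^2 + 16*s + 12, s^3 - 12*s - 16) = s^2 + 4*s + 4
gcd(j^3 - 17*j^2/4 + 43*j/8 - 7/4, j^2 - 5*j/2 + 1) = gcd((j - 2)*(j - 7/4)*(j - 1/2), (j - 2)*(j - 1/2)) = j^2 - 5*j/2 + 1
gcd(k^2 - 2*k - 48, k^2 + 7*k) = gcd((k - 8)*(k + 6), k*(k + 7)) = 1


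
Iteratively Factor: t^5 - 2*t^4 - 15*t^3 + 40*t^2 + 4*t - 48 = (t - 3)*(t^4 + t^3 - 12*t^2 + 4*t + 16) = (t - 3)*(t - 2)*(t^3 + 3*t^2 - 6*t - 8) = (t - 3)*(t - 2)*(t + 1)*(t^2 + 2*t - 8) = (t - 3)*(t - 2)^2*(t + 1)*(t + 4)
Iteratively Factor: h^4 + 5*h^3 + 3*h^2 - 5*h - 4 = (h - 1)*(h^3 + 6*h^2 + 9*h + 4) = (h - 1)*(h + 4)*(h^2 + 2*h + 1) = (h - 1)*(h + 1)*(h + 4)*(h + 1)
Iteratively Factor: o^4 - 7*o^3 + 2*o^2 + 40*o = (o - 5)*(o^3 - 2*o^2 - 8*o) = (o - 5)*(o - 4)*(o^2 + 2*o) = (o - 5)*(o - 4)*(o + 2)*(o)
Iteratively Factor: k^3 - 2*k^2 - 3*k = (k + 1)*(k^2 - 3*k) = k*(k + 1)*(k - 3)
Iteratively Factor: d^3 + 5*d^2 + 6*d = (d + 3)*(d^2 + 2*d) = (d + 2)*(d + 3)*(d)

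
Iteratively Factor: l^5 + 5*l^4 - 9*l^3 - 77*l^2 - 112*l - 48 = (l - 4)*(l^4 + 9*l^3 + 27*l^2 + 31*l + 12) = (l - 4)*(l + 1)*(l^3 + 8*l^2 + 19*l + 12) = (l - 4)*(l + 1)*(l + 3)*(l^2 + 5*l + 4) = (l - 4)*(l + 1)*(l + 3)*(l + 4)*(l + 1)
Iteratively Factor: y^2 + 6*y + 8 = (y + 2)*(y + 4)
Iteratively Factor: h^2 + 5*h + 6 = (h + 2)*(h + 3)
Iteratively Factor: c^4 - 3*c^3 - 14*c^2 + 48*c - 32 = (c - 4)*(c^3 + c^2 - 10*c + 8) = (c - 4)*(c + 4)*(c^2 - 3*c + 2) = (c - 4)*(c - 1)*(c + 4)*(c - 2)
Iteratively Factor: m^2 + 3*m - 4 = (m - 1)*(m + 4)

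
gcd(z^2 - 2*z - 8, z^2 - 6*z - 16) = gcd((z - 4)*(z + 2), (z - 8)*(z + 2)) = z + 2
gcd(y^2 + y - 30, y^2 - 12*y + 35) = y - 5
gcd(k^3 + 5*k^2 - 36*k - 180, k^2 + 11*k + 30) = k^2 + 11*k + 30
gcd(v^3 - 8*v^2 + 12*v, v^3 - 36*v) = v^2 - 6*v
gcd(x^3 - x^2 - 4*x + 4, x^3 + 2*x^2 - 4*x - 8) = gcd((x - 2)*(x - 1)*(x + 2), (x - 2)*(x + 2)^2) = x^2 - 4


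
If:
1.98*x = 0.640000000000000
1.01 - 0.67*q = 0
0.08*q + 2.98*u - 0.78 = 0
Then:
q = 1.51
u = 0.22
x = 0.32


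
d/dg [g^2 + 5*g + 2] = 2*g + 5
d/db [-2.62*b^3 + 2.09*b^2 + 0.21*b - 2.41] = -7.86*b^2 + 4.18*b + 0.21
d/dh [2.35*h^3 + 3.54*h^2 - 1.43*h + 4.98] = 7.05*h^2 + 7.08*h - 1.43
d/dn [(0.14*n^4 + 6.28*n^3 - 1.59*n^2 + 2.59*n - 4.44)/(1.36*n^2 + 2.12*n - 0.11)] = (0.3808*n^5 + 9.4312*n^4 + 26.5656*n^3 - 8.9656*n^2 + 12.4266*n + 9.1279)/(1.8496*n^4 + 5.7664*n^3 + 4.1952*n^2 - 0.4664*n + 0.0121)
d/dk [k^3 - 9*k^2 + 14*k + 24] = 3*k^2 - 18*k + 14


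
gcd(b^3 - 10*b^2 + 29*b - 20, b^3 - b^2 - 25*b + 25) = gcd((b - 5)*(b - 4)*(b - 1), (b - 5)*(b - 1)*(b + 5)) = b^2 - 6*b + 5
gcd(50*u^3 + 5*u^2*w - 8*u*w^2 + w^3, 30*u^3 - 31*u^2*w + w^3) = 5*u - w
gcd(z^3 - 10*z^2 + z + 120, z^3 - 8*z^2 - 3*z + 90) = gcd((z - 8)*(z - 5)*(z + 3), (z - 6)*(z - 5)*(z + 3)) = z^2 - 2*z - 15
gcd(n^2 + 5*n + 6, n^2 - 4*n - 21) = n + 3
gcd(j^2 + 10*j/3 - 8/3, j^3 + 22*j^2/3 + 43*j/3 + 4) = j + 4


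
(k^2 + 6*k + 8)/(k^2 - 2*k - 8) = (k + 4)/(k - 4)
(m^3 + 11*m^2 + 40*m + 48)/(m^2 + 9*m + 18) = (m^2 + 8*m + 16)/(m + 6)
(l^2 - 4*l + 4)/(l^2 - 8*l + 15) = (l^2 - 4*l + 4)/(l^2 - 8*l + 15)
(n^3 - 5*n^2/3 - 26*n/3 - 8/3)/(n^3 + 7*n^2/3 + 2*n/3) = (n - 4)/n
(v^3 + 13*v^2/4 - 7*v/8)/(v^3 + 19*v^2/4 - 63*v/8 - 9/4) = v*(8*v^2 + 26*v - 7)/(8*v^3 + 38*v^2 - 63*v - 18)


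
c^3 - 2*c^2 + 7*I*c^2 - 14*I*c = c*(c - 2)*(c + 7*I)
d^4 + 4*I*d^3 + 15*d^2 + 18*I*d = d*(d - 3*I)*(d + I)*(d + 6*I)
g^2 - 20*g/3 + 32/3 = (g - 4)*(g - 8/3)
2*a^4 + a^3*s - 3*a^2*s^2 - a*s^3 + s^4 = (-2*a + s)*(-a + s)*(a + s)^2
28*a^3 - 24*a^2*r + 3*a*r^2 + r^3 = (-2*a + r)^2*(7*a + r)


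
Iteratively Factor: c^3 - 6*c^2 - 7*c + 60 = (c - 5)*(c^2 - c - 12) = (c - 5)*(c - 4)*(c + 3)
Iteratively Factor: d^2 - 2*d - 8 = (d + 2)*(d - 4)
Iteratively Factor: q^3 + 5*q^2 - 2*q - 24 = (q + 4)*(q^2 + q - 6) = (q - 2)*(q + 4)*(q + 3)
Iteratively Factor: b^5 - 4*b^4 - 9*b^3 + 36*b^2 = (b - 3)*(b^4 - b^3 - 12*b^2) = b*(b - 3)*(b^3 - b^2 - 12*b) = b*(b - 3)*(b + 3)*(b^2 - 4*b) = b^2*(b - 3)*(b + 3)*(b - 4)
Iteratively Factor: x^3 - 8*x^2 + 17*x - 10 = (x - 1)*(x^2 - 7*x + 10) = (x - 5)*(x - 1)*(x - 2)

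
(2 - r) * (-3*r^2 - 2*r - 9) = 3*r^3 - 4*r^2 + 5*r - 18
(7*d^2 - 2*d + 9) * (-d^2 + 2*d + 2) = -7*d^4 + 16*d^3 + d^2 + 14*d + 18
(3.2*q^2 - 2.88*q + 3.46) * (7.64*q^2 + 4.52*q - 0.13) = 24.448*q^4 - 7.5392*q^3 + 13.0008*q^2 + 16.0136*q - 0.4498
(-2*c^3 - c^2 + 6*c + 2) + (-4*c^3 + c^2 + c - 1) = -6*c^3 + 7*c + 1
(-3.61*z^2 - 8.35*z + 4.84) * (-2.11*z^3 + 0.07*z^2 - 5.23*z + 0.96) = 7.6171*z^5 + 17.3658*z^4 + 8.0834*z^3 + 40.5437*z^2 - 33.3292*z + 4.6464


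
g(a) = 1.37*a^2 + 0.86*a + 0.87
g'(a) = 2.74*a + 0.86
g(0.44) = 1.51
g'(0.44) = 2.07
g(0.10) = 0.97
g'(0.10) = 1.13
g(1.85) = 7.15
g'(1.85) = 5.93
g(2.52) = 11.74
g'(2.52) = 7.76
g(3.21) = 17.75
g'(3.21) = 9.66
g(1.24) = 4.04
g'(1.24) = 4.26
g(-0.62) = 0.86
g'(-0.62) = -0.84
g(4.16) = 28.16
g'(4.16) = 12.26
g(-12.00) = 187.83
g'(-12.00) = -32.02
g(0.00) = 0.87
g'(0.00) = 0.86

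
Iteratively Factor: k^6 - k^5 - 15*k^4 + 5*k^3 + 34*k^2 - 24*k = (k - 4)*(k^5 + 3*k^4 - 3*k^3 - 7*k^2 + 6*k) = (k - 4)*(k - 1)*(k^4 + 4*k^3 + k^2 - 6*k) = (k - 4)*(k - 1)*(k + 2)*(k^3 + 2*k^2 - 3*k) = (k - 4)*(k - 1)^2*(k + 2)*(k^2 + 3*k) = k*(k - 4)*(k - 1)^2*(k + 2)*(k + 3)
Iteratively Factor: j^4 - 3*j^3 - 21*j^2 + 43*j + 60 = (j + 4)*(j^3 - 7*j^2 + 7*j + 15) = (j - 5)*(j + 4)*(j^2 - 2*j - 3) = (j - 5)*(j - 3)*(j + 4)*(j + 1)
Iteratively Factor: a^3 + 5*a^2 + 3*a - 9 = (a + 3)*(a^2 + 2*a - 3) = (a - 1)*(a + 3)*(a + 3)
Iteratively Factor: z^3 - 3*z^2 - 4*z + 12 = (z - 2)*(z^2 - z - 6) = (z - 3)*(z - 2)*(z + 2)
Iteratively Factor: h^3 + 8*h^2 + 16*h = (h + 4)*(h^2 + 4*h) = (h + 4)^2*(h)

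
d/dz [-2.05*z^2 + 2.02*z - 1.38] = 2.02 - 4.1*z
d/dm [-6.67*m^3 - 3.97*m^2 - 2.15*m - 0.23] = -20.01*m^2 - 7.94*m - 2.15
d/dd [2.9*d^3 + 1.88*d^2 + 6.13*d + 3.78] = 8.7*d^2 + 3.76*d + 6.13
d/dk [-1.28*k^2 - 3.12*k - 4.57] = -2.56*k - 3.12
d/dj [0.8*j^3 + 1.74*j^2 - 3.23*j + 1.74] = 2.4*j^2 + 3.48*j - 3.23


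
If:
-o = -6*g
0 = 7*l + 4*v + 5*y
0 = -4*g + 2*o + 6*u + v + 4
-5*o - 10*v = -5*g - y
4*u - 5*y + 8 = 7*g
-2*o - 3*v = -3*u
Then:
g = -4/11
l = -148/77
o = -24/11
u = -4/11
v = 12/11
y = 20/11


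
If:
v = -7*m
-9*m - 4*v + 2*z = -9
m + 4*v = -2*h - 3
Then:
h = -27*z/19 - 150/19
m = -2*z/19 - 9/19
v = 14*z/19 + 63/19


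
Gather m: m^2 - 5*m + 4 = m^2 - 5*m + 4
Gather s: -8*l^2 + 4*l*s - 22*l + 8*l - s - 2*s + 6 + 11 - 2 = -8*l^2 - 14*l + s*(4*l - 3) + 15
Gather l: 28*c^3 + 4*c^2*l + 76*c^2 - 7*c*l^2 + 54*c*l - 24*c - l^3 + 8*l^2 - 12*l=28*c^3 + 76*c^2 - 24*c - l^3 + l^2*(8 - 7*c) + l*(4*c^2 + 54*c - 12)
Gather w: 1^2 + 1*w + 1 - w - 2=0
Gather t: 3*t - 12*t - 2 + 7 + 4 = 9 - 9*t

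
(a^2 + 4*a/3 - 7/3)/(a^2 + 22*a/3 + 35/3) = (a - 1)/(a + 5)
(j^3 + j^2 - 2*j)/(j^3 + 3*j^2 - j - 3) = j*(j + 2)/(j^2 + 4*j + 3)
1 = 1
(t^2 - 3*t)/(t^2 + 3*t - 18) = t/(t + 6)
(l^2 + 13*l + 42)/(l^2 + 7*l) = (l + 6)/l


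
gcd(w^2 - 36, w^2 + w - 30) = w + 6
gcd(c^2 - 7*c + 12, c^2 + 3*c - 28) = c - 4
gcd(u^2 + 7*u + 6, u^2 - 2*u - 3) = u + 1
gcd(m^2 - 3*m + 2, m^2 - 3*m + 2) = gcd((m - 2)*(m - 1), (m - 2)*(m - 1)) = m^2 - 3*m + 2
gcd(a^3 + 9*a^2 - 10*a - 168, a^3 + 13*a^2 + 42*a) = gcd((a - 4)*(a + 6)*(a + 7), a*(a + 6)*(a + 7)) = a^2 + 13*a + 42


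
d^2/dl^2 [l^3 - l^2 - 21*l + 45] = 6*l - 2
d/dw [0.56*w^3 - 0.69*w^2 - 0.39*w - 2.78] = 1.68*w^2 - 1.38*w - 0.39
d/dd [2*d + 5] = 2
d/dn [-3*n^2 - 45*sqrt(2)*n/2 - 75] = -6*n - 45*sqrt(2)/2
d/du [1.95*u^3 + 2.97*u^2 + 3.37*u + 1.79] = 5.85*u^2 + 5.94*u + 3.37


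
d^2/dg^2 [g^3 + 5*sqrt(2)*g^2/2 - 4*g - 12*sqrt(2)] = 6*g + 5*sqrt(2)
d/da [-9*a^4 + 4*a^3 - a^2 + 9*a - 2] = -36*a^3 + 12*a^2 - 2*a + 9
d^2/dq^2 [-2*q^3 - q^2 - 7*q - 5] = -12*q - 2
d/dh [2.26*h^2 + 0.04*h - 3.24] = 4.52*h + 0.04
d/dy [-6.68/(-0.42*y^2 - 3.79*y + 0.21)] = (-5.6112*y - 25.3172)/(0.42*y^2 + 3.79*y - 0.21)^2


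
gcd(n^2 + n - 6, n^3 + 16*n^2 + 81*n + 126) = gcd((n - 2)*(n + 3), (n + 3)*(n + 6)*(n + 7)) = n + 3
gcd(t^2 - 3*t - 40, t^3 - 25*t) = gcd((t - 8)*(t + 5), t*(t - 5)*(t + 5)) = t + 5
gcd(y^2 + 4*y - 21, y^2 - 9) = y - 3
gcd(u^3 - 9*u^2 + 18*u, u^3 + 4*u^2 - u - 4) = 1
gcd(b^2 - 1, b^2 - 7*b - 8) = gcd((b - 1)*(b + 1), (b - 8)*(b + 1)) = b + 1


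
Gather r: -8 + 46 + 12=50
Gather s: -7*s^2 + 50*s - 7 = -7*s^2 + 50*s - 7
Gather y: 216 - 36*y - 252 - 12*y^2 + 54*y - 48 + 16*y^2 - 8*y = 4*y^2 + 10*y - 84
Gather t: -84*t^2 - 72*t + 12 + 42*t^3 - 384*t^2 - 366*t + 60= 42*t^3 - 468*t^2 - 438*t + 72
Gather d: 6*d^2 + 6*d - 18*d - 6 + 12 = 6*d^2 - 12*d + 6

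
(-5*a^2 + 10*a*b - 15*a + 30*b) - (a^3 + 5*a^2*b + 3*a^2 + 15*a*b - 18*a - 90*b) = -a^3 - 5*a^2*b - 8*a^2 - 5*a*b + 3*a + 120*b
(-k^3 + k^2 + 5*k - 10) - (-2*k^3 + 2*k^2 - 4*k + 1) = k^3 - k^2 + 9*k - 11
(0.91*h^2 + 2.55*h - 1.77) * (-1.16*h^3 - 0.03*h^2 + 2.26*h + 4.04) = -1.0556*h^5 - 2.9853*h^4 + 4.0333*h^3 + 9.4925*h^2 + 6.3018*h - 7.1508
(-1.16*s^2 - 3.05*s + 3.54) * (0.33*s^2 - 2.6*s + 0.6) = -0.3828*s^4 + 2.0095*s^3 + 8.4022*s^2 - 11.034*s + 2.124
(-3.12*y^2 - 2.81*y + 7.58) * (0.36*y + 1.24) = -1.1232*y^3 - 4.8804*y^2 - 0.7556*y + 9.3992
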